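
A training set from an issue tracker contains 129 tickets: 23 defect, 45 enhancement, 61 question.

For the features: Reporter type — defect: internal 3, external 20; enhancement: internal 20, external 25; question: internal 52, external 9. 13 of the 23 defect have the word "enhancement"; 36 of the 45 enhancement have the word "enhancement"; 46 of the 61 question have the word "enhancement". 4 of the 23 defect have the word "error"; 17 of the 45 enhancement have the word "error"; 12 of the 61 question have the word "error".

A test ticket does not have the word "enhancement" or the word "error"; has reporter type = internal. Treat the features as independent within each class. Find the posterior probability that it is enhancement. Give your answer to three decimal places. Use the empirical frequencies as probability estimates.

0.180

defect: (23/129) × (3/23) × (10/23) × (19/23) ≈ 0.00835275
enhancement: (45/129) × (20/45) × (9/45) × (28/45) ≈ 0.0192937
question: (61/129) × (52/61) × (15/61) × (49/61) ≈ 0.0796235
P(enhancement | x) = 0.0192937 / 0.10726995 ≈ 0.180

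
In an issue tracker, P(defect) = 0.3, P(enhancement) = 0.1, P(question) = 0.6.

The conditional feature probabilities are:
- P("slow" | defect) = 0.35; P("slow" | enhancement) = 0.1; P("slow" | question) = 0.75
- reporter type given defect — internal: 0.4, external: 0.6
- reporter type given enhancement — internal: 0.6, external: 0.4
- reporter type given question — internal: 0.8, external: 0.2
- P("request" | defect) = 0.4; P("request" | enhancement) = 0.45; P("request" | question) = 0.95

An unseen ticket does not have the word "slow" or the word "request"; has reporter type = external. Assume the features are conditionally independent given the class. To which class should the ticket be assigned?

defect: 0.3 × (1−0.35) × 0.6 × (1−0.4) = 0.0702
enhancement: 0.1 × (1−0.1) × 0.4 × (1−0.45) = 0.0198
question: 0.6 × (1−0.75) × 0.2 × (1−0.95) = 0.0015
Highest score → defect.

defect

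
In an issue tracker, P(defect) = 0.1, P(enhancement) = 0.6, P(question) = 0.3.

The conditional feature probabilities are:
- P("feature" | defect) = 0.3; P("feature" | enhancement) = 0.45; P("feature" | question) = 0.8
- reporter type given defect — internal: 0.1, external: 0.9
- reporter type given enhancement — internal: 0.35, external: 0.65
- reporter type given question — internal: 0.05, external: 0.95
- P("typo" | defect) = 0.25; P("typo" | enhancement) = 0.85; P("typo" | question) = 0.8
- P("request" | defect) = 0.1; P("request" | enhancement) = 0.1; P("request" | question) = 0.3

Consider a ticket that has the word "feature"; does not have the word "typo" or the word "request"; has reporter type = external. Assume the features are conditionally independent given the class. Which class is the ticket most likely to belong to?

question

defect: 0.1 × 0.3 × 0.9 × (1−0.25) × (1−0.1) = 0.018225
enhancement: 0.6 × 0.45 × 0.65 × (1−0.85) × (1−0.1) = 0.0236925
question: 0.3 × 0.8 × 0.95 × (1−0.8) × (1−0.3) = 0.03192
Highest score → question.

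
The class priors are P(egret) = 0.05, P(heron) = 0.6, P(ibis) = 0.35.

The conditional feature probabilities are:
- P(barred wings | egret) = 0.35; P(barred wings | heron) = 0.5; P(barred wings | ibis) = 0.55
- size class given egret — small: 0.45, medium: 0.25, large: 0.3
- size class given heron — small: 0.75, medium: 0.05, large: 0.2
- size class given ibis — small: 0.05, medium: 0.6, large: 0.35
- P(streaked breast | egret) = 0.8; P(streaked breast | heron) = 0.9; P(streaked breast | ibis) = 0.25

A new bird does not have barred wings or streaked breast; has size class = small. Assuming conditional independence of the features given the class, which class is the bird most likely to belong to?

heron

egret: 0.05 × (1−0.35) × 0.45 × (1−0.8) = 0.002925
heron: 0.6 × (1−0.5) × 0.75 × (1−0.9) = 0.0225
ibis: 0.35 × (1−0.55) × 0.05 × (1−0.25) = 0.00590625
Highest score → heron.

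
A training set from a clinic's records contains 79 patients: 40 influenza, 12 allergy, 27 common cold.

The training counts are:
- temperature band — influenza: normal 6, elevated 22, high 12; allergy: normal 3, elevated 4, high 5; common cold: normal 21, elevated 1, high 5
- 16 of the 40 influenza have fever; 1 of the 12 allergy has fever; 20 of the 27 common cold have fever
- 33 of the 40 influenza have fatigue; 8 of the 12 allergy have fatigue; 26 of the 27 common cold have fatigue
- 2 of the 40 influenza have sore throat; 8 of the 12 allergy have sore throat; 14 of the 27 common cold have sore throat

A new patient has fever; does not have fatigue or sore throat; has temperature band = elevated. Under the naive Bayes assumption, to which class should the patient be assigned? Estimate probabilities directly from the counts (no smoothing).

influenza

influenza: (40/79) × (22/40) × (16/40) × (7/40) × (38/40) ≈ 0.018519
allergy: (12/79) × (4/12) × (1/12) × (4/12) × (4/12) ≈ 0.000468823
common cold: (27/79) × (1/27) × (20/27) × (1/27) × (13/27) ≈ 0.000167207
Highest score → influenza.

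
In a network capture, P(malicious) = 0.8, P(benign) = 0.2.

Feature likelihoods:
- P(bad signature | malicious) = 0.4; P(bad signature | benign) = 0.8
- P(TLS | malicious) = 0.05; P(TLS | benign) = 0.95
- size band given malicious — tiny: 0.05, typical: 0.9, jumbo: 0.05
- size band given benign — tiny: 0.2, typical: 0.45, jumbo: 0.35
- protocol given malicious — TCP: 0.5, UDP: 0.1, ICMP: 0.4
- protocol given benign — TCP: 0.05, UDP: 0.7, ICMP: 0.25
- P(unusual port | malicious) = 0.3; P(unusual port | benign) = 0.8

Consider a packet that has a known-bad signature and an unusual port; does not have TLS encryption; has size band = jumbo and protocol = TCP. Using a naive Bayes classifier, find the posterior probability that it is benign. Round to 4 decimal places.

0.0468

malicious: 0.8 × 0.4 × (1−0.05) × 0.05 × 0.5 × 0.3 = 0.00228
benign: 0.2 × 0.8 × (1−0.95) × 0.35 × 0.05 × 0.8 = 0.000112
P(benign | x) = 0.000112 / 0.002392 ≈ 0.0468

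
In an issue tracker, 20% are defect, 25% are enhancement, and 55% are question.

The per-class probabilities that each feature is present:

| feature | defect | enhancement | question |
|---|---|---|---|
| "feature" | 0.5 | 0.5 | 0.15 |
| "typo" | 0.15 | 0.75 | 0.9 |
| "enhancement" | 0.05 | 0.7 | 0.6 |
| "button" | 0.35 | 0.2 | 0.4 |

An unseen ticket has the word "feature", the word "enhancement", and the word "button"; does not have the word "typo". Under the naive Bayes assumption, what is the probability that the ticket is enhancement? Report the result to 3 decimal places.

0.558

defect: 0.2 × 0.5 × (1−0.15) × 0.05 × 0.35 = 0.0014875
enhancement: 0.25 × 0.5 × (1−0.75) × 0.7 × 0.2 = 0.004375
question: 0.55 × 0.15 × (1−0.9) × 0.6 × 0.4 = 0.00198
P(enhancement | x) = 0.004375 / 0.0078425 ≈ 0.558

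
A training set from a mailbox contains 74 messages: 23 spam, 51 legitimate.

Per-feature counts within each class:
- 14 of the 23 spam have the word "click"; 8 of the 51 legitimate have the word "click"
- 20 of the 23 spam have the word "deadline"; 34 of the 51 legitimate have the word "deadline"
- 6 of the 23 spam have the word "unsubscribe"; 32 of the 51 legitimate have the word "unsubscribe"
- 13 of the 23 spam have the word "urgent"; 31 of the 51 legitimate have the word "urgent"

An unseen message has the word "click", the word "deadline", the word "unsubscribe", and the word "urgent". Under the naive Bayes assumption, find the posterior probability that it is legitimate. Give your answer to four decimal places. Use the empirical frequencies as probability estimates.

0.5312

spam: (23/74) × (14/23) × (20/23) × (6/23) × (13/23) ≈ 0.024257
legitimate: (51/74) × (8/51) × (34/51) × (32/51) × (31/51) ≈ 0.0274877
P(legitimate | x) = 0.0274877 / 0.0517447 ≈ 0.5312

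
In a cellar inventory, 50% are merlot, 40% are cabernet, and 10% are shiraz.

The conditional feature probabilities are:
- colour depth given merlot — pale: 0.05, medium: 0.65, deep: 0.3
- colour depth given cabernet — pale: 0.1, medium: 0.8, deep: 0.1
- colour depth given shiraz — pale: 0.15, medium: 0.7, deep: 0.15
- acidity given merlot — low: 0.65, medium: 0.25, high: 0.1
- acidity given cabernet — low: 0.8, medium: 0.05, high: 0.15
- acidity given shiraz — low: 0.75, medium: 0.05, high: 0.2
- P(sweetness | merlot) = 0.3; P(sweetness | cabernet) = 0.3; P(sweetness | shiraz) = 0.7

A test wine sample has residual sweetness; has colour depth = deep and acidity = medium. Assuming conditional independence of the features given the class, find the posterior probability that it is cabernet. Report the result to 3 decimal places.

0.048

merlot: 0.5 × 0.3 × 0.25 × 0.3 = 0.01125
cabernet: 0.4 × 0.1 × 0.05 × 0.3 = 0.0006
shiraz: 0.1 × 0.15 × 0.05 × 0.7 = 0.000525
P(cabernet | x) = 0.0006 / 0.012375 ≈ 0.048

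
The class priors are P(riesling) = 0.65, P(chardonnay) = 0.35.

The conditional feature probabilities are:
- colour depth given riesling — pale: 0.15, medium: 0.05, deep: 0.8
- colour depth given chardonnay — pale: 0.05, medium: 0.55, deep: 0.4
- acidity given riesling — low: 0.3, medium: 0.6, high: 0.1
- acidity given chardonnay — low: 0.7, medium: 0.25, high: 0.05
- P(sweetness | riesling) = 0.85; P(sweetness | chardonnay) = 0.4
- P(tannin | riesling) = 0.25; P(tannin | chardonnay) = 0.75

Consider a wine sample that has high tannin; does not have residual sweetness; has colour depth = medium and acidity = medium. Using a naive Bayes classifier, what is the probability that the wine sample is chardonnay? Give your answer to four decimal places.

riesling: 0.65 × 0.05 × 0.6 × (1−0.85) × 0.25 = 0.00073125
chardonnay: 0.35 × 0.55 × 0.25 × (1−0.4) × 0.75 = 0.02165625
P(chardonnay | x) = 0.02165625 / 0.0223875 ≈ 0.9673

0.9673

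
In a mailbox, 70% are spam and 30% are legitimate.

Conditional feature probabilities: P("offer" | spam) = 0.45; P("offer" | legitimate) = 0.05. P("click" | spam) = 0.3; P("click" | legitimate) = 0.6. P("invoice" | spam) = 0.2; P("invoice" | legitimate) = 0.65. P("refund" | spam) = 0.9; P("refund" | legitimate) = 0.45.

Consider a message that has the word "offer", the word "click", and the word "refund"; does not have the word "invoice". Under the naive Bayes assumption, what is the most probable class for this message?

spam: 0.7 × 0.45 × 0.3 × (1−0.2) × 0.9 = 0.06804
legitimate: 0.3 × 0.05 × 0.6 × (1−0.65) × 0.45 = 0.0014175
Highest score → spam.

spam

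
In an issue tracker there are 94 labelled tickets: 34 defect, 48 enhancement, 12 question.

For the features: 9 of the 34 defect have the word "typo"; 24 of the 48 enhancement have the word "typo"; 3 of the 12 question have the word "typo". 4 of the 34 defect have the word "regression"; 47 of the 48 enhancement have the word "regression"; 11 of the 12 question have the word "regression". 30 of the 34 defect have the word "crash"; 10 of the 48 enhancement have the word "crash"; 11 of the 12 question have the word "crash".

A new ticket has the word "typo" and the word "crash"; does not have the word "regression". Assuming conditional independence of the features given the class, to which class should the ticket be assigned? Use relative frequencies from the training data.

defect: (34/94) × (9/34) × (30/34) × (30/34) ≈ 0.0745417
enhancement: (48/94) × (24/48) × (1/48) × (10/48) ≈ 0.00110816
question: (12/94) × (3/12) × (1/12) × (11/12) ≈ 0.00243794
Highest score → defect.

defect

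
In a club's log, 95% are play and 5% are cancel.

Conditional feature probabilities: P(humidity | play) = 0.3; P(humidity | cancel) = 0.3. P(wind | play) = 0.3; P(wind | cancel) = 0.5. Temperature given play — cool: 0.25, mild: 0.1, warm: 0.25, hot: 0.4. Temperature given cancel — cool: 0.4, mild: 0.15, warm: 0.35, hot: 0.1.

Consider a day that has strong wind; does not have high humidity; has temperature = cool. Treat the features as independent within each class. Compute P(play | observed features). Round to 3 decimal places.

play: 0.95 × (1−0.3) × 0.3 × 0.25 = 0.049875
cancel: 0.05 × (1−0.3) × 0.5 × 0.4 = 0.007
P(play | x) = 0.049875 / 0.056875 ≈ 0.877

0.877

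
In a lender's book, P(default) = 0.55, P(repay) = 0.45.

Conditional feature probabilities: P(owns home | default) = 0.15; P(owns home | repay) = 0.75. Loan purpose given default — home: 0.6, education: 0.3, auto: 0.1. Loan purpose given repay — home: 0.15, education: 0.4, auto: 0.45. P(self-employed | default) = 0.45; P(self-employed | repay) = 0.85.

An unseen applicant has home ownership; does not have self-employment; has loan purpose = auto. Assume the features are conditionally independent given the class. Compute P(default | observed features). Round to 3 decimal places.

default: 0.55 × 0.15 × 0.1 × (1−0.45) = 0.0045375
repay: 0.45 × 0.75 × 0.45 × (1−0.85) = 0.02278125
P(default | x) = 0.0045375 / 0.02731875 ≈ 0.166

0.166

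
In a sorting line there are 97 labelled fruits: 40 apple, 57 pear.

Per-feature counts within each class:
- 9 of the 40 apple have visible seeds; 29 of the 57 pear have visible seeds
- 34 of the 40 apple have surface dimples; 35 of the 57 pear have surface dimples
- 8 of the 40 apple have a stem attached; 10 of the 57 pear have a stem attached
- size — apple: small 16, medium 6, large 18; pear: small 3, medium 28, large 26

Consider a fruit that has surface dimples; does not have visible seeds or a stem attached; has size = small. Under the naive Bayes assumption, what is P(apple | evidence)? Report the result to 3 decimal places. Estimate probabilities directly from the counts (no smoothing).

apple: (40/97) × (31/40) × (34/40) × (32/40) × (16/40) ≈ 0.0869278
pear: (57/97) × (28/57) × (35/57) × (47/57) × (3/57) ≈ 0.00769217
P(apple | x) = 0.0869278 / 0.09461997 ≈ 0.919

0.919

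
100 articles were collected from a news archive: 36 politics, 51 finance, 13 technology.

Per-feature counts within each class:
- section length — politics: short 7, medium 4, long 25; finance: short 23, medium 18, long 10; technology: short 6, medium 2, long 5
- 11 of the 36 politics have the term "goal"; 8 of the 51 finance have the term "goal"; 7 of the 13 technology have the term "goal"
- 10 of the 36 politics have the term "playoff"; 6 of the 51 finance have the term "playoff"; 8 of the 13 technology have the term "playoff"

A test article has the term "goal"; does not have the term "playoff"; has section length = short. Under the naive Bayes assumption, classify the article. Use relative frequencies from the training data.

finance

politics: (36/100) × (7/36) × (11/36) × (26/36) ≈ 0.0154475
finance: (51/100) × (23/51) × (8/51) × (45/51) ≈ 0.0318339
technology: (13/100) × (6/13) × (7/13) × (5/13) ≈ 0.012426
Highest score → finance.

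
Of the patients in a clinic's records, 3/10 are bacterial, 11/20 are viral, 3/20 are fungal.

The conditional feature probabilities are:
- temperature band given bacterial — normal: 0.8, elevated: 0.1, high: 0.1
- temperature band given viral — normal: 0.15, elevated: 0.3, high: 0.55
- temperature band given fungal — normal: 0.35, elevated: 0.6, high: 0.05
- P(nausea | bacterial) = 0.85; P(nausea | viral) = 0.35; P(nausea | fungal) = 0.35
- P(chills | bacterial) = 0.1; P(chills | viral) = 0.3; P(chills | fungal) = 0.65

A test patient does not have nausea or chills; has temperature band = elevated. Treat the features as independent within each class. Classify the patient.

bacterial: 0.3 × 0.1 × (1−0.85) × (1−0.1) = 0.00405
viral: 0.55 × 0.3 × (1−0.35) × (1−0.3) = 0.075075
fungal: 0.15 × 0.6 × (1−0.35) × (1−0.65) = 0.020475
Highest score → viral.

viral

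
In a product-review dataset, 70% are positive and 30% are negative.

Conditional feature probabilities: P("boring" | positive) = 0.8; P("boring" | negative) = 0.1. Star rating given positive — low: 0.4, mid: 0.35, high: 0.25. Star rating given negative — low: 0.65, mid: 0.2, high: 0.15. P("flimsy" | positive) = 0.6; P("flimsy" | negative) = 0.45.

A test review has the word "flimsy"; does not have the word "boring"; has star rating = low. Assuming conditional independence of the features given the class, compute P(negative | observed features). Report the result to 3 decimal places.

positive: 0.7 × (1−0.8) × 0.4 × 0.6 = 0.0336
negative: 0.3 × (1−0.1) × 0.65 × 0.45 = 0.078975
P(negative | x) = 0.078975 / 0.112575 ≈ 0.702

0.702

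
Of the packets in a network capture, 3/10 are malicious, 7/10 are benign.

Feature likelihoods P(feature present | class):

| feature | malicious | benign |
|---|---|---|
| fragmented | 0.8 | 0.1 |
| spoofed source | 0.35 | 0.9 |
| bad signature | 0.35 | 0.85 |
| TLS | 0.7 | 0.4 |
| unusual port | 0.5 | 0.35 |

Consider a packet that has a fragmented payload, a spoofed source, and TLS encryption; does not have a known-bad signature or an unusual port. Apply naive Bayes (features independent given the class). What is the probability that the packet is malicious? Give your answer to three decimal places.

malicious: 0.3 × 0.8 × 0.35 × (1−0.35) × 0.7 × (1−0.5) = 0.01911
benign: 0.7 × 0.1 × 0.9 × (1−0.85) × 0.4 × (1−0.35) = 0.002457
P(malicious | x) = 0.01911 / 0.021567 ≈ 0.886

0.886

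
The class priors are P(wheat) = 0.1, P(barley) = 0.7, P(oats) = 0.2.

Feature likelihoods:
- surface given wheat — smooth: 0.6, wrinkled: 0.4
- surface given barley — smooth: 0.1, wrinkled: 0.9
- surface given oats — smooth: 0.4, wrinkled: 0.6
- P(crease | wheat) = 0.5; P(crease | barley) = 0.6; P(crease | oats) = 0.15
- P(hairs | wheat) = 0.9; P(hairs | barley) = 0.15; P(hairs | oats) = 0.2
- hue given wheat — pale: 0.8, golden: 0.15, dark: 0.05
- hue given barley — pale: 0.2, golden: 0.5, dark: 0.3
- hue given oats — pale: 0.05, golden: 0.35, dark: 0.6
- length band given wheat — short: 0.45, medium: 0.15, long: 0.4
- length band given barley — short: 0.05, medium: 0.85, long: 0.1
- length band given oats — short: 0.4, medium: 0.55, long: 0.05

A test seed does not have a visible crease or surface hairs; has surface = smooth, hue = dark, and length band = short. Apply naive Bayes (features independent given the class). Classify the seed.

wheat: 0.1 × 0.6 × (1−0.5) × (1−0.9) × 0.05 × 0.45 = 0.0000675
barley: 0.7 × 0.1 × (1−0.6) × (1−0.15) × 0.3 × 0.05 = 0.000357
oats: 0.2 × 0.4 × (1−0.15) × (1−0.2) × 0.6 × 0.4 = 0.013056
Highest score → oats.

oats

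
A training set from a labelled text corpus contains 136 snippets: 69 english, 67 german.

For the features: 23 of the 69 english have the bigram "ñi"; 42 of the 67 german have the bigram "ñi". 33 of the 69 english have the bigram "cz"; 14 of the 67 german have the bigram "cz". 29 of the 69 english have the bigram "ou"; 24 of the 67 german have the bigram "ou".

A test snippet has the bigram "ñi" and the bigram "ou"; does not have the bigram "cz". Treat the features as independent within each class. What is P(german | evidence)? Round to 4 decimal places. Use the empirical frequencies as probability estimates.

english: (69/136) × (23/69) × (36/69) × (29/69) ≈ 0.0370844
german: (67/136) × (42/67) × (53/67) × (24/67) ≈ 0.087508
P(german | x) = 0.087508 / 0.1245924 ≈ 0.7024

0.7024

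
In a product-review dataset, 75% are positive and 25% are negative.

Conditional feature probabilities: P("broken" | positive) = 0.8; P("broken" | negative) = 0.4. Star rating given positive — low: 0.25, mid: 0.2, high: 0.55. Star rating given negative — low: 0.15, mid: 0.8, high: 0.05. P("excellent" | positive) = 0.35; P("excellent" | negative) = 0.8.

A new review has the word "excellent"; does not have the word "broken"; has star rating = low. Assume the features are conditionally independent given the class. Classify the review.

negative

positive: 0.75 × (1−0.8) × 0.25 × 0.35 = 0.013125
negative: 0.25 × (1−0.4) × 0.15 × 0.8 = 0.018
Highest score → negative.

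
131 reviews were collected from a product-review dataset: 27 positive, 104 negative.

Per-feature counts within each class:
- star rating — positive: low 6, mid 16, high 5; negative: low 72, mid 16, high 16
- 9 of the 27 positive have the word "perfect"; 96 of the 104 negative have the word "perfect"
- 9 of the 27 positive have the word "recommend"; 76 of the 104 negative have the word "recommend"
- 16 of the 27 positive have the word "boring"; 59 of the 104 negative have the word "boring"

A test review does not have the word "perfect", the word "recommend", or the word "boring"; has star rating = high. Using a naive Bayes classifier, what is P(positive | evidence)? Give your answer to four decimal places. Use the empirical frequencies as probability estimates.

positive: (27/131) × (5/27) × (18/27) × (18/27) × (11/27) ≈ 0.00691107
negative: (104/131) × (16/104) × (8/104) × (28/104) × (45/104) ≈ 0.00109448
P(positive | x) = 0.00691107 / 0.00800555 ≈ 0.8633

0.8633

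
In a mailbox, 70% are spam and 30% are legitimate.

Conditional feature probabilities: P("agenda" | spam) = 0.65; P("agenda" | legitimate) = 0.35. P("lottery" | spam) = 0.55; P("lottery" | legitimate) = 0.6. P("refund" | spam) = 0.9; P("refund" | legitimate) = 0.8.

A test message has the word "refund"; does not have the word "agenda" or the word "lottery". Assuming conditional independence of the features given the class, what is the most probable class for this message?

spam: 0.7 × (1−0.65) × (1−0.55) × 0.9 = 0.099225
legitimate: 0.3 × (1−0.35) × (1−0.6) × 0.8 = 0.0624
Highest score → spam.

spam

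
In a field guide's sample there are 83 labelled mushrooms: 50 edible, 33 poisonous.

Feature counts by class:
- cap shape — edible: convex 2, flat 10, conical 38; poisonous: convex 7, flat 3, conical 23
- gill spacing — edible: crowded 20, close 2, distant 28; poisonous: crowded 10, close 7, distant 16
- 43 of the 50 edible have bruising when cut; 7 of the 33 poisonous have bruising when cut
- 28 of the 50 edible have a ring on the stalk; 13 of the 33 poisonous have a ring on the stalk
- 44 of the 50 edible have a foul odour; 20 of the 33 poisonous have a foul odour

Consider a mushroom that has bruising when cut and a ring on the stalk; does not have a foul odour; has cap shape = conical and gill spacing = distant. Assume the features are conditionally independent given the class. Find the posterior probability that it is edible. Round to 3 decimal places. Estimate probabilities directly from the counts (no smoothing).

edible: (50/83) × (38/50) × (28/50) × (43/50) × (28/50) × (6/50) ≈ 0.014817
poisonous: (33/83) × (23/33) × (16/33) × (7/33) × (13/33) × (13/33) ≈ 0.00442281
P(edible | x) = 0.014817 / 0.01923981 ≈ 0.770

0.770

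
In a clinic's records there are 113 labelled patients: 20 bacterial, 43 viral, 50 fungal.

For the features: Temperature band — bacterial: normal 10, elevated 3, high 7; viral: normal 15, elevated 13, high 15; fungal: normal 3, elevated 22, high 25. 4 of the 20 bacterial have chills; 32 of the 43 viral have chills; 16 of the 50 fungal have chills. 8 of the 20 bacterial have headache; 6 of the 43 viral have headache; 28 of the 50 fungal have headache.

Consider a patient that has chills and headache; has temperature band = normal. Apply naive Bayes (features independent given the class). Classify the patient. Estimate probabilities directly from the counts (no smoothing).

viral

bacterial: (20/113) × (10/20) × (4/20) × (8/20) ≈ 0.00707965
viral: (43/113) × (15/43) × (32/43) × (6/43) ≈ 0.0137841
fungal: (50/113) × (3/50) × (16/50) × (28/50) ≈ 0.00475752
Highest score → viral.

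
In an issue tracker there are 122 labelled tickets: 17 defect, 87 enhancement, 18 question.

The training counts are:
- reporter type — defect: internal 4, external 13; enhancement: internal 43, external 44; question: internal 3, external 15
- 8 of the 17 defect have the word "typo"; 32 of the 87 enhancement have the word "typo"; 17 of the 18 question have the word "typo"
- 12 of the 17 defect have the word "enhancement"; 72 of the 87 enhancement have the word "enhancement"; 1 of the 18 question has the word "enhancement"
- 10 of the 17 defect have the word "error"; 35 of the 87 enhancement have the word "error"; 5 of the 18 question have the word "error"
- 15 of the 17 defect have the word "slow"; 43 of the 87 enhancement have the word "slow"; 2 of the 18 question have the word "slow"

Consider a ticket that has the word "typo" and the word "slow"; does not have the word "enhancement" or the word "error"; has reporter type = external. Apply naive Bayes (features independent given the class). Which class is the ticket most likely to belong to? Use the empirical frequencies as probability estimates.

defect: (17/122) × (13/17) × (8/17) × (5/17) × (7/17) × (15/17) ≈ 0.00535842
enhancement: (87/122) × (44/87) × (32/87) × (15/87) × (52/87) × (43/87) ≈ 0.00675661
question: (18/122) × (15/18) × (17/18) × (17/18) × (13/18) × (2/18) ≈ 0.00880061
Highest score → question.

question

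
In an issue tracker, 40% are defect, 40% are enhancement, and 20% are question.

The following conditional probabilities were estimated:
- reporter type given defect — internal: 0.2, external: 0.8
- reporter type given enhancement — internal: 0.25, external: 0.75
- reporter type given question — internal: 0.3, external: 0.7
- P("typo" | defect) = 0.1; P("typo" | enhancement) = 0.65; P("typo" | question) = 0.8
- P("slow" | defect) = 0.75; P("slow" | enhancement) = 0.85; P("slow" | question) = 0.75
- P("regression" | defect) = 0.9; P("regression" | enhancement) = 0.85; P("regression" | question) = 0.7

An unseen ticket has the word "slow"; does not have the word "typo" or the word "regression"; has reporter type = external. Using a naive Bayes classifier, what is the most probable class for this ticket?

defect

defect: 0.4 × 0.8 × (1−0.1) × 0.75 × (1−0.9) = 0.0216
enhancement: 0.4 × 0.75 × (1−0.65) × 0.85 × (1−0.85) = 0.0133875
question: 0.2 × 0.7 × (1−0.8) × 0.75 × (1−0.7) = 0.0063
Highest score → defect.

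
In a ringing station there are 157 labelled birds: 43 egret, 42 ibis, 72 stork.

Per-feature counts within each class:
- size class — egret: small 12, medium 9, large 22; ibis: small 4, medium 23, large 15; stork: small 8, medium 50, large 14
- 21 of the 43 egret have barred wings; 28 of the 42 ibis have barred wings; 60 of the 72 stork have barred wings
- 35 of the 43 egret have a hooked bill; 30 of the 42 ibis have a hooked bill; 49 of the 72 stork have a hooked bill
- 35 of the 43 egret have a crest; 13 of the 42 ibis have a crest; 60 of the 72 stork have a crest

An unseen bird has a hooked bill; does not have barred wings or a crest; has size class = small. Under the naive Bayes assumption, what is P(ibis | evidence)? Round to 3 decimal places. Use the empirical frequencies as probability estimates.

0.378

egret: (43/157) × (12/43) × (22/43) × (35/43) × (8/43) ≈ 0.00592184
ibis: (42/157) × (4/42) × (14/42) × (30/42) × (29/42) ≈ 0.00418851
stork: (72/157) × (8/72) × (12/72) × (49/72) × (12/72) ≈ 0.000963278
P(ibis | x) = 0.00418851 / 0.011073628 ≈ 0.378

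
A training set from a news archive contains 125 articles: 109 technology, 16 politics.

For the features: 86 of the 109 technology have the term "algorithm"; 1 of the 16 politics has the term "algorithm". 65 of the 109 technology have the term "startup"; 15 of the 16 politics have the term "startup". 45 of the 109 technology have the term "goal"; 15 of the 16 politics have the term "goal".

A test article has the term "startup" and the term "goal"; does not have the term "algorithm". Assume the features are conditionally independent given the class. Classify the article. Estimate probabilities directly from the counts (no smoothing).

technology: (109/125) × (23/109) × (65/109) × (45/109) ≈ 0.0452992
politics: (16/125) × (15/16) × (15/16) × (15/16) = 0.10546875
Highest score → politics.

politics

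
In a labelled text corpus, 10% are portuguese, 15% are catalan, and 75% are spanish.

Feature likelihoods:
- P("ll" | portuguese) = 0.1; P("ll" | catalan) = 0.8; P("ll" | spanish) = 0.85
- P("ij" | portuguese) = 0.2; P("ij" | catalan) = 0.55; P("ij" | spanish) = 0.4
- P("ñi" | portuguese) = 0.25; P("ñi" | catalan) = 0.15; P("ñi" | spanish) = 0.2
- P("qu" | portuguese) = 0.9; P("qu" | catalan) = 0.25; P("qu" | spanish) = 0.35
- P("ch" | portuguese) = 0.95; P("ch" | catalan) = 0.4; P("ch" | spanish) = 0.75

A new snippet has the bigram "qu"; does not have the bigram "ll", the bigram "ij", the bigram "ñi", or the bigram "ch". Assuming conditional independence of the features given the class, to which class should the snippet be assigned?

spanish

portuguese: 0.1 × (1−0.1) × (1−0.2) × (1−0.25) × 0.9 × (1−0.95) = 0.00243
catalan: 0.15 × (1−0.8) × (1−0.55) × (1−0.15) × 0.25 × (1−0.4) = 0.00172125
spanish: 0.75 × (1−0.85) × (1−0.4) × (1−0.2) × 0.35 × (1−0.75) = 0.004725
Highest score → spanish.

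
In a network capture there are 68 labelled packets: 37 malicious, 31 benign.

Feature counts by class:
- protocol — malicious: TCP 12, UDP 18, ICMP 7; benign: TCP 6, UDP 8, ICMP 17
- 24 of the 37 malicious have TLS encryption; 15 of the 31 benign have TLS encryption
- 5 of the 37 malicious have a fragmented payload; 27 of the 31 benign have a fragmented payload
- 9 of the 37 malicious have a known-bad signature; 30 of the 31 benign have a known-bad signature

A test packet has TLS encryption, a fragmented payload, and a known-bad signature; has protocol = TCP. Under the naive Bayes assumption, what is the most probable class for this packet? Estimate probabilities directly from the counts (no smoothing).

malicious: (37/68) × (12/37) × (24/37) × (5/37) × (9/37) ≈ 0.00376262
benign: (31/68) × (6/31) × (15/31) × (27/31) × (30/31) ≈ 0.035986
Highest score → benign.

benign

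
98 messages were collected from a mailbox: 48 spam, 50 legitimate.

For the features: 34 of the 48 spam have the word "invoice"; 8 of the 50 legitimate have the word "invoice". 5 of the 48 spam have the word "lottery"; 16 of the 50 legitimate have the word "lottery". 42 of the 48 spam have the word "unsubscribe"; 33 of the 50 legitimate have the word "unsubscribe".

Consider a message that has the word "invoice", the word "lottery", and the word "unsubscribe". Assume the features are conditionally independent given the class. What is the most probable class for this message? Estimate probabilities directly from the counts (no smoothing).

spam: (48/98) × (34/48) × (5/48) × (42/48) ≈ 0.031622
legitimate: (50/98) × (8/50) × (16/50) × (33/50) ≈ 0.0172408
Highest score → spam.

spam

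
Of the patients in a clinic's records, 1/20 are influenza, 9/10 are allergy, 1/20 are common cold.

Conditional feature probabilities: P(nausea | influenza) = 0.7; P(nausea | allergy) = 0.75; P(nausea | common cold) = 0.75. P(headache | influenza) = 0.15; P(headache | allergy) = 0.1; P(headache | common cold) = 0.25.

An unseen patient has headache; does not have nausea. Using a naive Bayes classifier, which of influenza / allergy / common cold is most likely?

allergy

influenza: 0.05 × (1−0.7) × 0.15 = 0.00225
allergy: 0.9 × (1−0.75) × 0.1 = 0.0225
common cold: 0.05 × (1−0.75) × 0.25 = 0.003125
Highest score → allergy.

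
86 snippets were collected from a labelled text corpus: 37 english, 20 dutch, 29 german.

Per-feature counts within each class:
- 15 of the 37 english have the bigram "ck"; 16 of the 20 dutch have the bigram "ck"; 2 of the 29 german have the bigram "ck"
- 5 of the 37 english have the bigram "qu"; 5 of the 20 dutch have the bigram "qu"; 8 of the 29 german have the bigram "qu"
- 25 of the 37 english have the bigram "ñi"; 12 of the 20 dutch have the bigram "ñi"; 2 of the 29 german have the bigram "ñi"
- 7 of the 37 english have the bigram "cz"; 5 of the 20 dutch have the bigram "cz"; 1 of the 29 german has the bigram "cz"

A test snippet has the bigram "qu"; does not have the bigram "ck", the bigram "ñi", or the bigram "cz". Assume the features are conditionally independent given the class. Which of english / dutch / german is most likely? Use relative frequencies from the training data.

german

english: (37/86) × (22/37) × (5/37) × (12/37) × (30/37) ≈ 0.00909058
dutch: (20/86) × (4/20) × (5/20) × (8/20) × (15/20) ≈ 0.00348837
german: (29/86) × (27/29) × (8/29) × (27/29) × (28/29) ≈ 0.0778544
Highest score → german.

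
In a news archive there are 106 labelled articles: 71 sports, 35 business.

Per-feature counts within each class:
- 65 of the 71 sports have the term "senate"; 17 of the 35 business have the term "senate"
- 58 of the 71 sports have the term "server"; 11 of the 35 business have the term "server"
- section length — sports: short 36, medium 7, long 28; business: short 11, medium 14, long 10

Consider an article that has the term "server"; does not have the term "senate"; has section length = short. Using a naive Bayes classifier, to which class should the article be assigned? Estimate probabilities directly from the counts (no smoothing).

sports

sports: (71/106) × (6/71) × (58/71) × (36/71) ≈ 0.0234455
business: (35/106) × (18/35) × (11/35) × (11/35) ≈ 0.0167732
Highest score → sports.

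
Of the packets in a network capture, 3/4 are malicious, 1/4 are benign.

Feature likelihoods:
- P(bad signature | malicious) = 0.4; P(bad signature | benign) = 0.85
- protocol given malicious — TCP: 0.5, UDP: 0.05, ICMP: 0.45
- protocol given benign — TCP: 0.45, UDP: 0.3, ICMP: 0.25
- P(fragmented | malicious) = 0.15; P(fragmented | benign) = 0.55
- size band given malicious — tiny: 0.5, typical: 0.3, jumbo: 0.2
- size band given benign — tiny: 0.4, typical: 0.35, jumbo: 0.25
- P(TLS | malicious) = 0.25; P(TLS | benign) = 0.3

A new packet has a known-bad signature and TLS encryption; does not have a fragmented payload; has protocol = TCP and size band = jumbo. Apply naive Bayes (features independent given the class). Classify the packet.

malicious: 0.75 × 0.4 × 0.5 × (1−0.15) × 0.2 × 0.25 = 0.006375
benign: 0.25 × 0.85 × 0.45 × (1−0.55) × 0.25 × 0.3 = 0.00322734375
Highest score → malicious.

malicious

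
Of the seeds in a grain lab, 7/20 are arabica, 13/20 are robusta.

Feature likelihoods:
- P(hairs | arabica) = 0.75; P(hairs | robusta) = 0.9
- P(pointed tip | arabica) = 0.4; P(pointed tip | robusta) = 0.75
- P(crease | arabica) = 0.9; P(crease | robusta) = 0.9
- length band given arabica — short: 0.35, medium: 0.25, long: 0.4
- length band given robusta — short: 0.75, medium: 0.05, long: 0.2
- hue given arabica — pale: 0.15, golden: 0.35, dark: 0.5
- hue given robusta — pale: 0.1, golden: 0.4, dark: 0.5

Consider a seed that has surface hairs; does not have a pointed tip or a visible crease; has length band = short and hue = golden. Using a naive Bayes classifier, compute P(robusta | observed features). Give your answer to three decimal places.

arabica: 0.35 × 0.75 × (1−0.4) × (1−0.9) × 0.35 × 0.35 = 0.001929375
robusta: 0.65 × 0.9 × (1−0.75) × (1−0.9) × 0.75 × 0.4 = 0.0043875
P(robusta | x) = 0.0043875 / 0.006316875 ≈ 0.695

0.695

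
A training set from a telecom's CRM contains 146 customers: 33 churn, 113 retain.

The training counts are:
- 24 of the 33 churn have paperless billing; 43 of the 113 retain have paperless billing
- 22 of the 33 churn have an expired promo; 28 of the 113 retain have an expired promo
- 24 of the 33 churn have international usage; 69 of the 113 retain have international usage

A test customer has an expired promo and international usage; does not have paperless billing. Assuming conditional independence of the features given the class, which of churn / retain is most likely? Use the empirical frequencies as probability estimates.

retain

churn: (33/146) × (9/33) × (22/33) × (24/33) ≈ 0.0298879
retain: (113/146) × (70/113) × (28/113) × (69/113) ≈ 0.072543
Highest score → retain.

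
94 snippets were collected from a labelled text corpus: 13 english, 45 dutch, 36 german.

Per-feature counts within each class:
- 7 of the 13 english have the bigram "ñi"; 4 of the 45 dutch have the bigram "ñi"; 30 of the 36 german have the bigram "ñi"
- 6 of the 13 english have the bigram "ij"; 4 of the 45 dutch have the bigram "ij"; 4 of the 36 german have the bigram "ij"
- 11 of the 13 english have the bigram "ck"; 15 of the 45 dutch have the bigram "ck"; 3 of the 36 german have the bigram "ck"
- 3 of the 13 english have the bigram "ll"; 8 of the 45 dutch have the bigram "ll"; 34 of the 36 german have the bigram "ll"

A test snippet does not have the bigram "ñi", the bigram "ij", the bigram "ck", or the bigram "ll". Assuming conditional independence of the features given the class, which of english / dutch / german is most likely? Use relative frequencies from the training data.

english: (13/94) × (6/13) × (7/13) × (2/13) × (10/13) ≈ 0.00406744
dutch: (45/94) × (41/45) × (41/45) × (30/45) × (37/45) ≈ 0.217834
german: (36/94) × (6/36) × (32/36) × (33/36) × (2/36) ≈ 0.00288941
Highest score → dutch.

dutch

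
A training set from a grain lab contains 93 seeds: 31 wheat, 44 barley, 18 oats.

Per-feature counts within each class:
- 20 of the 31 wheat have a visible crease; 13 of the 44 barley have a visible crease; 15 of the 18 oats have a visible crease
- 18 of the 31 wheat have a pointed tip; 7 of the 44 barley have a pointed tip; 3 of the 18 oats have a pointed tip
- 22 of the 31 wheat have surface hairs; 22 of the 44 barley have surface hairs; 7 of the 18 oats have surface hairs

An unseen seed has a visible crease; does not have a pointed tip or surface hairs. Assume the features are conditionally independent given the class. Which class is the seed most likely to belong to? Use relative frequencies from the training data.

oats

wheat: (31/93) × (20/31) × (13/31) × (9/31) ≈ 0.0261824
barley: (44/93) × (13/44) × (37/44) × (22/44) ≈ 0.0587732
oats: (18/93) × (15/18) × (15/18) × (11/18) ≈ 0.0821386
Highest score → oats.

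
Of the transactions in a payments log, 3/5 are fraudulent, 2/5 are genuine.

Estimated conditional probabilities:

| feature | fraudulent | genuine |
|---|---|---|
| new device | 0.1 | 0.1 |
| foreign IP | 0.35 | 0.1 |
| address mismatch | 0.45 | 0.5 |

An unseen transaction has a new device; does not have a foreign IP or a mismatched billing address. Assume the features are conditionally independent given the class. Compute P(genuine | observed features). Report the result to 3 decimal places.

fraudulent: 0.6 × 0.1 × (1−0.35) × (1−0.45) = 0.02145
genuine: 0.4 × 0.1 × (1−0.1) × (1−0.5) = 0.018
P(genuine | x) = 0.018 / 0.03945 ≈ 0.456

0.456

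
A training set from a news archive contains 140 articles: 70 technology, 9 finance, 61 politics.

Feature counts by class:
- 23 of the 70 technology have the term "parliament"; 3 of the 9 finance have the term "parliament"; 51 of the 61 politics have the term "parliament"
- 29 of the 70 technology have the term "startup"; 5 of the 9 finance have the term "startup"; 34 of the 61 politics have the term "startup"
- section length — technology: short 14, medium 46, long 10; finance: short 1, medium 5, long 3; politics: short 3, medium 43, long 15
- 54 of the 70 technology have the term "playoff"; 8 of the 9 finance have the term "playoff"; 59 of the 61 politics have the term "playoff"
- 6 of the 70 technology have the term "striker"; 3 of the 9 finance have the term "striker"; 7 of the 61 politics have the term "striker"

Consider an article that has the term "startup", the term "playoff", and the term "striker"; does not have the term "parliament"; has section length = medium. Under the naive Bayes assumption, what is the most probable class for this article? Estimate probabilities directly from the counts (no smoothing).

technology: (70/140) × (47/70) × (29/70) × (46/70) × (54/70) × (6/70) ≈ 0.00604336
finance: (9/140) × (6/9) × (5/9) × (5/9) × (8/9) × (3/9) ≈ 0.00391926
politics: (61/140) × (10/61) × (34/61) × (43/61) × (59/61) × (7/61) ≈ 0.00311494
Highest score → technology.

technology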